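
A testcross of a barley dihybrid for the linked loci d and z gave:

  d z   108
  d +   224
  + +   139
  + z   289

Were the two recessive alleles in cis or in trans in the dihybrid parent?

The two most frequent classes are + z (289) and d + (224); these are the parental (non-recombinant) types.
So the F1 carried + z on one chromosome and d + on the other — the recessive alleles are on opposite chromosomes (trans / repulsion).

trans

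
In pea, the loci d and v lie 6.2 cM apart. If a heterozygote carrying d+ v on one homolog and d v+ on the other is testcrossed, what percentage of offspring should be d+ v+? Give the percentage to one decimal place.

3.1%

A map distance of 6.2 cM corresponds to a recombination frequency of 0.062.
The F1 is d+ v / d v+, so d+ v+ is a recombinant gamete class with expected frequency r/2 = 0.062/2 = 0.0310.
That is 0.0310 = 3.1% of the progeny.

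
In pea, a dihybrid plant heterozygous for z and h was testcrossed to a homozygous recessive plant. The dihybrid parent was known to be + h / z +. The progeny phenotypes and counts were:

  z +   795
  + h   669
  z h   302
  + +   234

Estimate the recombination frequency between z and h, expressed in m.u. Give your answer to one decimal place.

The recombinant classes are + + and z h: 234 + 302 = 536.
Recombination frequency = 536/2000 = 0.2680 ≈ 26.8%, i.e. 26.8 m.u.

26.8 m.u.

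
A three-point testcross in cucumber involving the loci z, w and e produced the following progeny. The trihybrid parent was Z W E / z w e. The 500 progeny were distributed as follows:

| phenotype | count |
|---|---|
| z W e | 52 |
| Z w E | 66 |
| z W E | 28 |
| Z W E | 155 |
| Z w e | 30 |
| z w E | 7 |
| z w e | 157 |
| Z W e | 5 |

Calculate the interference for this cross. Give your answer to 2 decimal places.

0.34

The two rarest classes, Z W e and z w E, are the double crossovers. Comparing them with the parentals, only the e allele has switched, so e is the middle locus and the order is z – e – w.
z–e: (58 + 12)/500 = 0.1400; e–w: (118 + 12)/500 = 0.2600.
Expected DCO frequency = 0.1400 × 0.2600 ≈ 0.03640; observed = 12/500 ≈ 0.02400.
Coefficient of coincidence = 0.02400/0.03640 ≈ 0.66; interference = 1 − 0.66 = 0.34.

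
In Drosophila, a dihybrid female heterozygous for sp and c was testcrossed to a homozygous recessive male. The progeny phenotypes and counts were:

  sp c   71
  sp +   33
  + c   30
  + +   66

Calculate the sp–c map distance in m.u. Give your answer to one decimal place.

31.5 m.u.

The two most frequent classes, + + (66) and sp c (71), are the parental types, so the F1 was + + / sp c.
The recombinant classes are + c and sp +: 30 + 33 = 63.
Recombination frequency = 63/200 = 0.3150 ≈ 31.5%, i.e. 31.5 m.u.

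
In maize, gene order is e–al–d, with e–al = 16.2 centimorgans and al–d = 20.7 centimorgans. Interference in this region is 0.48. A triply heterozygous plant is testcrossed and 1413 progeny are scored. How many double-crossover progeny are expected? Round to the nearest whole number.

Map distances give recombination frequencies of 0.162 and 0.207 for the two intervals.
With interference 0.48 (so coincidence = 0.52), expected double-crossover frequency = 0.162 × 0.207 × 0.52 = 0.01744.
Expected number = 0.01744 × 1413 = 24.64 ≈ 25.

25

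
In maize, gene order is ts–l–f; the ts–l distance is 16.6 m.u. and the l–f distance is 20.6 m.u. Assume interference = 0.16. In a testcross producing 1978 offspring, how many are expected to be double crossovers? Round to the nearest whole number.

Map distances give recombination frequencies of 0.166 and 0.206 for the two intervals.
With interference 0.16 (so coincidence = 0.84), expected double-crossover frequency = 0.166 × 0.206 × 0.84 = 0.02872.
Expected number = 0.02872 × 1978 = 56.82 ≈ 57.

57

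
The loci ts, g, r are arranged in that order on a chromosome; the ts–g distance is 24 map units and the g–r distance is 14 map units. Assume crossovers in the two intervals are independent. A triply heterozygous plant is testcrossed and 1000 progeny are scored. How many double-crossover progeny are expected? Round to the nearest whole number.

34

Map distances give recombination frequencies of 0.240 and 0.140 for the two intervals.
With no interference, expected double-crossover frequency = 0.240 × 0.140 = 0.03360.
Expected number = 0.03360 × 1000 = 33.60 ≈ 34.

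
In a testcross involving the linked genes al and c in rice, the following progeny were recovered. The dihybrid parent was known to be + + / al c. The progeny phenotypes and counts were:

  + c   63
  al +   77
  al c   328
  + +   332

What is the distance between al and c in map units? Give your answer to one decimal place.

The recombinant classes are + c and al +: 63 + 77 = 140.
Recombination frequency = 140/800 = 0.1750 ≈ 17.5%, i.e. 17.5 map units.

17.5 map units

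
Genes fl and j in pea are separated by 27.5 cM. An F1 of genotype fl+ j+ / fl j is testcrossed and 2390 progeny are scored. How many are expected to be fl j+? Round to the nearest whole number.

A map distance of 27.5 cM corresponds to a recombination frequency of 0.275.
The F1 is fl+ j+ / fl j, so fl j+ is a recombinant gamete class with expected frequency r/2 = 0.275/2 = 0.1375.
Expected number = 0.1375 × 2390 = 328.62 ≈ 329.

329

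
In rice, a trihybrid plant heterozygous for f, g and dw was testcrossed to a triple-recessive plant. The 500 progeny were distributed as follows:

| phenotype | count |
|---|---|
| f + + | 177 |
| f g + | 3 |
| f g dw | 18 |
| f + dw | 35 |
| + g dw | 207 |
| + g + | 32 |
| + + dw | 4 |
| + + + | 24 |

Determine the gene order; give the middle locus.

The two most frequent reciprocal classes, f + + and + g dw, are the parental types, so the F1 was f + + / + g dw.
The two rarest classes, f g + and + + dw, are the double crossovers. Comparing them with the parentals, only the g allele has switched, so g is the middle locus and the order is dw – g – f.

g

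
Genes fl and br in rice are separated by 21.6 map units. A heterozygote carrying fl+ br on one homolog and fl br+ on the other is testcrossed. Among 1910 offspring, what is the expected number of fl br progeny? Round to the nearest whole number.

206

A map distance of 21.6 map units corresponds to a recombination frequency of 0.216.
The F1 is fl+ br / fl br+, so fl br is a recombinant gamete class with expected frequency r/2 = 0.216/2 = 0.1080.
Expected number = 0.1080 × 1910 = 206.28 ≈ 206.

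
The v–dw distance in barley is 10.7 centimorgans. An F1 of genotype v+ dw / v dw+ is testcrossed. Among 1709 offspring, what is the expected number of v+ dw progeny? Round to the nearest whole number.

763

A map distance of 10.7 centimorgans corresponds to a recombination frequency of 0.107.
The F1 is v+ dw / v dw+, so v+ dw is a parental gamete class with expected frequency (1 − r)/2 = 0.893/2 = 0.4465.
Expected number = 0.4465 × 1709 = 763.07 ≈ 763.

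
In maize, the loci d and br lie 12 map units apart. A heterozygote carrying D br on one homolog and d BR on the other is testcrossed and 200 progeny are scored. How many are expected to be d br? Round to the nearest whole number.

A map distance of 12 map units corresponds to a recombination frequency of 0.120.
The F1 is D br / d BR, so d br is a recombinant gamete class with expected frequency r/2 = 0.120/2 = 0.0600.
Expected number = 0.0600 × 200 = 12.00 ≈ 12.

12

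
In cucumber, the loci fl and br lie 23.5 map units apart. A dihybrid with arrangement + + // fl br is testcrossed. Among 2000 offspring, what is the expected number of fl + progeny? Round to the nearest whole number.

235

A map distance of 23.5 map units corresponds to a recombination frequency of 0.235.
The F1 is + + / fl br, so fl + is a recombinant gamete class with expected frequency r/2 = 0.235/2 = 0.1175.
Expected number = 0.1175 × 2000 = 235.00 ≈ 235.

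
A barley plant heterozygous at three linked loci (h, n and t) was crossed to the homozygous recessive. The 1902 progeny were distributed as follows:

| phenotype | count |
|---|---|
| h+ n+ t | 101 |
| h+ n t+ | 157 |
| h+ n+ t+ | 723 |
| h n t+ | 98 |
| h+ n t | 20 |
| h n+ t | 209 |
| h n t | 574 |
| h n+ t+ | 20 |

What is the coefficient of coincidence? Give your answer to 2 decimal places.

The two most frequent reciprocal classes, h n t and h+ n+ t+, are the parental types, so the F1 was h n t / h+ n+ t+.
The two rarest classes, h+ n t and h n+ t+, are the double crossovers. Comparing them with the parentals, only the h allele has switched, so h is the middle locus and the order is n – h – t.
n–h: (366 + 40)/1902 = 0.2135; h–t: (199 + 40)/1902 = 0.1257.
Expected DCO frequency = 0.2135 × 0.1257 ≈ 0.02684; observed = 40/1902 ≈ 0.02103.
Coefficient of coincidence = 0.02103/0.02684 ≈ 0.78.

0.78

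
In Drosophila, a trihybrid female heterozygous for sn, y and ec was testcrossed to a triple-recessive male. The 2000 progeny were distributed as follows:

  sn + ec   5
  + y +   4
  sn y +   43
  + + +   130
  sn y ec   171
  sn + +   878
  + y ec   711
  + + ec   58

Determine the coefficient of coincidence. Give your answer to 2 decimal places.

The two most frequent reciprocal classes, + y ec and sn + +, are the parental types, so the F1 was + y ec / sn + +.
The two rarest classes, + y + and sn + ec, are the double crossovers. Comparing them with the parentals, only the ec allele has switched, so ec is the middle locus and the order is y – ec – sn.
y–ec: (101 + 9)/2000 = 0.0550; ec–sn: (301 + 9)/2000 = 0.1550.
Expected DCO frequency = 0.0550 × 0.1550 ≈ 0.00852; observed = 9/2000 ≈ 0.00450.
Coefficient of coincidence = 0.00450/0.00852 ≈ 0.53.

0.53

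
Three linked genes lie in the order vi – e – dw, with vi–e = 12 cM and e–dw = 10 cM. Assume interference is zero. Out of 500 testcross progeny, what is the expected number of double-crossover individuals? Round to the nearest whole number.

6

Map distances give recombination frequencies of 0.120 and 0.100 for the two intervals.
With no interference, expected double-crossover frequency = 0.120 × 0.100 = 0.01200.
Expected number = 0.01200 × 500 = 6.00 ≈ 6.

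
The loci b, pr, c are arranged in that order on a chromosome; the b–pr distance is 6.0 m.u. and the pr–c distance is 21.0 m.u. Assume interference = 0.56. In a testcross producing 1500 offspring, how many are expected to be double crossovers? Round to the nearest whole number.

Map distances give recombination frequencies of 0.060 and 0.210 for the two intervals.
With interference 0.56 (so coincidence = 0.44), expected double-crossover frequency = 0.060 × 0.210 × 0.44 = 0.00554.
Expected number = 0.00554 × 1500 = 8.32 ≈ 8.

8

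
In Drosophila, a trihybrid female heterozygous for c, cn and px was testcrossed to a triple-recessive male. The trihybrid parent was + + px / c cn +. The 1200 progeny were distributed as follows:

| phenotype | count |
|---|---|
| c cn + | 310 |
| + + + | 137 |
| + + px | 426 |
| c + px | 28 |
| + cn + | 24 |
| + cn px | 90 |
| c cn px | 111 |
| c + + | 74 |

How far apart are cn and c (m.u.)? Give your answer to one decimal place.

18.0 m.u.

The two rarest classes, c + px and + cn +, are the double crossovers. Comparing them with the parentals, only the c allele has switched, so c is the middle locus and the order is cn – c – px.
Crossovers in the cn–c interval produce the single-crossover classes + cn px and c + + (90 + 74 = 164) plus the double crossovers (52).
RF(cn–c) = (164 + 52) / 1200 = 216/1200 = 0.1800 → 18.0 m.u.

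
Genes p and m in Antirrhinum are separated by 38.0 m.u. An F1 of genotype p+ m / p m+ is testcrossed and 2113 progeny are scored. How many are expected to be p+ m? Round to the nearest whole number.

A map distance of 38.0 m.u. corresponds to a recombination frequency of 0.380.
The F1 is p+ m / p m+, so p+ m is a parental gamete class with expected frequency (1 − r)/2 = 0.620/2 = 0.3100.
Expected number = 0.3100 × 2113 = 655.03 ≈ 655.

655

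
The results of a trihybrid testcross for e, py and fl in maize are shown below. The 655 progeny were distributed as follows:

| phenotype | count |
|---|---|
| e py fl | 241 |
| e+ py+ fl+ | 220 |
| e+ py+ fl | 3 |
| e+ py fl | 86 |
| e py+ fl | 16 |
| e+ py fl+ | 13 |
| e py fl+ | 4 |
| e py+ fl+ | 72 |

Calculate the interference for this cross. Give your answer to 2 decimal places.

The two most frequent reciprocal classes, e py fl and e+ py+ fl+, are the parental types, so the F1 was e py fl / e+ py+ fl+.
The two rarest classes, e py fl+ and e+ py+ fl, are the double crossovers. Comparing them with the parentals, only the fl allele has switched, so fl is the middle locus and the order is e – fl – py.
e–fl: (158 + 7)/655 = 0.2519; fl–py: (29 + 7)/655 = 0.0550.
Expected DCO frequency = 0.2519 × 0.0550 ≈ 0.01385; observed = 7/655 ≈ 0.01069.
Coefficient of coincidence = 0.01069/0.01385 ≈ 0.77; interference = 1 − 0.77 = 0.23.

0.23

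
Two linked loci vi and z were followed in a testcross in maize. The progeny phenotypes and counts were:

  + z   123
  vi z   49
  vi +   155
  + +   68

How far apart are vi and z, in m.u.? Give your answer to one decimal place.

29.6 m.u.

The two most frequent classes, + z (123) and vi + (155), are the parental types, so the F1 was + z / vi +.
The recombinant classes are + + and vi z: 68 + 49 = 117.
Recombination frequency = 117/395 = 0.2962 ≈ 29.6%, i.e. 29.6 m.u.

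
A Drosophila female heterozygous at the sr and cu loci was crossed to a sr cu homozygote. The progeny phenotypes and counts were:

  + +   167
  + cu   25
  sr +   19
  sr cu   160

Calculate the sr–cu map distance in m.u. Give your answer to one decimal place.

11.9 m.u.

The two most frequent classes, + + (167) and sr cu (160), are the parental types, so the F1 was + + / sr cu.
The recombinant classes are + cu and sr +: 25 + 19 = 44.
Recombination frequency = 44/371 = 0.1186 ≈ 11.9%, i.e. 11.9 m.u.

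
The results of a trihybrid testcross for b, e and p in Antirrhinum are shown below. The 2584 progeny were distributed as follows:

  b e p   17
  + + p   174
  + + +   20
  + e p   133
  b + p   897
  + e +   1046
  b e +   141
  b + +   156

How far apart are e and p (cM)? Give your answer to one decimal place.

12.6 cM

The two most frequent reciprocal classes, + e + and b + p, are the parental types, so the F1 was + e + / b + p.
The two rarest classes, + + + and b e p, are the double crossovers. Comparing them with the parentals, only the e allele has switched, so e is the middle locus and the order is b – e – p.
Crossovers in the e–p interval produce the single-crossover classes + e p and b + + (133 + 156 = 289) plus the double crossovers (37).
RF(e–p) = (289 + 37) / 2584 = 326/2584 = 0.1262 → 12.6 cM.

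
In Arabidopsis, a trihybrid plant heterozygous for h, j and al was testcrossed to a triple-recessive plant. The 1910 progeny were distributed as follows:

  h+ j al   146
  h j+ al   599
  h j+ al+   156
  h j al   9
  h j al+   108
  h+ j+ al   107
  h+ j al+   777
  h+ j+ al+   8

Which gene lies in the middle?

j

The two most frequent reciprocal classes, h j+ al and h+ j al+, are the parental types, so the F1 was h j+ al / h+ j al+.
The two rarest classes, h j al and h+ j+ al+, are the double crossovers. Comparing them with the parentals, only the j allele has switched, so j is the middle locus and the order is h – j – al.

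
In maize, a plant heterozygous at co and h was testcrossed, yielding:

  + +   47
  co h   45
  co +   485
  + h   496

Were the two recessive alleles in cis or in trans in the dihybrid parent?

The two most frequent classes are + h (496) and co + (485); these are the parental (non-recombinant) types.
So the F1 carried + h on one chromosome and co + on the other — the recessive alleles are on opposite chromosomes (trans / repulsion).

trans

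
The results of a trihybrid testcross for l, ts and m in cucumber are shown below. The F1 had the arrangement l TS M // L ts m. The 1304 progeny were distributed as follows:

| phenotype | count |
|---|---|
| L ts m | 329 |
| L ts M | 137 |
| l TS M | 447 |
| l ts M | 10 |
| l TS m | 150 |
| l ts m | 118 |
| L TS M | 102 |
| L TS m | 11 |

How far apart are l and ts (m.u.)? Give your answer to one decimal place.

18.5 m.u.

The two rarest classes, l ts M and L TS m, are the double crossovers. Comparing them with the parentals, only the ts allele has switched, so ts is the middle locus and the order is m – ts – l.
Crossovers in the ts–l interval produce the single-crossover classes L TS M and l ts m (102 + 118 = 220) plus the double crossovers (21).
RF(ts–l) = (220 + 21) / 1304 = 241/1304 = 0.1848 → 18.5 m.u.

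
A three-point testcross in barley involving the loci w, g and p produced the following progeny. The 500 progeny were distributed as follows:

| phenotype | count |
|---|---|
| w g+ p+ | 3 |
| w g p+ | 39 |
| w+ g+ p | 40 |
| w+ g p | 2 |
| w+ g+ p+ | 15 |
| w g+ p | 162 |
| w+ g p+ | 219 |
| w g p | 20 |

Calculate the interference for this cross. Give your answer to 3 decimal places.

The two most frequent reciprocal classes, w+ g p+ and w g+ p, are the parental types, so the F1 was w+ g p+ / w g+ p.
The two rarest classes, w+ g p and w g+ p+, are the double crossovers. Comparing them with the parentals, only the p allele has switched, so p is the middle locus and the order is g – p – w.
g–p: (35 + 5)/500 = 0.0800; p–w: (79 + 5)/500 = 0.1680.
Expected DCO frequency = 0.0800 × 0.1680 ≈ 0.01344; observed = 5/500 ≈ 0.01000.
Coefficient of coincidence = 0.01000/0.01344 ≈ 0.744; interference = 1 − 0.744 = 0.256.

0.256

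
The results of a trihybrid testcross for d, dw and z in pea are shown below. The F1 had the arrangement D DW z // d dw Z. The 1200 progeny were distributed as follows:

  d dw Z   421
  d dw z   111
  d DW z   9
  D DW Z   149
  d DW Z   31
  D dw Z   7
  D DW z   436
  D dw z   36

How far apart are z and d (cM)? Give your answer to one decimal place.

The two rarest classes, d DW z and D dw Z, are the double crossovers. Comparing them with the parentals, only the d allele has switched, so d is the middle locus and the order is z – d – dw.
Crossovers in the z–d interval produce the single-crossover classes D DW Z and d dw z (149 + 111 = 260) plus the double crossovers (16).
RF(z–d) = (260 + 16) / 1200 = 276/1200 = 0.2300 → 23.0 cM.

23.0 cM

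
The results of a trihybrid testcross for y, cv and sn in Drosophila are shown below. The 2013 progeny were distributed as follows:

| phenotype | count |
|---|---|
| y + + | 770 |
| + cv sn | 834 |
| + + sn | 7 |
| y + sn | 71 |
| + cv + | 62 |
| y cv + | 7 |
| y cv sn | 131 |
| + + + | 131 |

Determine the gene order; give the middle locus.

cv

The two most frequent reciprocal classes, + cv sn and y + +, are the parental types, so the F1 was + cv sn / y + +.
The two rarest classes, + + sn and y cv +, are the double crossovers. Comparing them with the parentals, only the cv allele has switched, so cv is the middle locus and the order is y – cv – sn.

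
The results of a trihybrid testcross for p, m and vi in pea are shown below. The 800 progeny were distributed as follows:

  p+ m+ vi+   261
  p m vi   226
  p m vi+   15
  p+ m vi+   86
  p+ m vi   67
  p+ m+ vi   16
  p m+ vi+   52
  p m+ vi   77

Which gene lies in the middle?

vi

The two most frequent reciprocal classes, p+ m+ vi+ and p m vi, are the parental types, so the F1 was p+ m+ vi+ / p m vi.
The two rarest classes, p+ m+ vi and p m vi+, are the double crossovers. Comparing them with the parentals, only the vi allele has switched, so vi is the middle locus and the order is m – vi – p.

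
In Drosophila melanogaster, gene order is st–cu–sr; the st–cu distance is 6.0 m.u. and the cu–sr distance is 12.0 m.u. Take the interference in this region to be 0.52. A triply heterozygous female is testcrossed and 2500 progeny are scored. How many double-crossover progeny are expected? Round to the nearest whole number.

Map distances give recombination frequencies of 0.060 and 0.120 for the two intervals.
With interference 0.52 (so coincidence = 0.48), expected double-crossover frequency = 0.060 × 0.120 × 0.48 = 0.00346.
Expected number = 0.00346 × 2500 = 8.64 ≈ 9.

9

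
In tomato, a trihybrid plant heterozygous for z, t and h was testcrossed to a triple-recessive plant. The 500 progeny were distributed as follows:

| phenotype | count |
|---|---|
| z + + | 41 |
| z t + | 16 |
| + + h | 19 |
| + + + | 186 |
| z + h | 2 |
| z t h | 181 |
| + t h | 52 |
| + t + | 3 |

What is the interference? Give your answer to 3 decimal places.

0.362

The two most frequent reciprocal classes, + + + and z t h, are the parental types, so the F1 was + + + / z t h.
The two rarest classes, + t + and z + h, are the double crossovers. Comparing them with the parentals, only the t allele has switched, so t is the middle locus and the order is h – t – z.
h–t: (35 + 5)/500 = 0.0800; t–z: (93 + 5)/500 = 0.1960.
Expected DCO frequency = 0.0800 × 0.1960 ≈ 0.01568; observed = 5/500 ≈ 0.01000.
Coefficient of coincidence = 0.01000/0.01568 ≈ 0.638; interference = 1 − 0.638 = 0.362.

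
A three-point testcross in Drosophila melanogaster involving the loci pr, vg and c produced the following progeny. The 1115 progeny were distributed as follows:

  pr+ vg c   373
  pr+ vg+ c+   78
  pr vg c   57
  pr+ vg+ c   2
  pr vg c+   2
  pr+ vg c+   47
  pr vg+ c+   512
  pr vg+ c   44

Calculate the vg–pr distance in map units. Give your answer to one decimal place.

12.5 map units

The two most frequent reciprocal classes, pr+ vg c and pr vg+ c+, are the parental types, so the F1 was pr+ vg c / pr vg+ c+.
The two rarest classes, pr+ vg+ c and pr vg c+, are the double crossovers. Comparing them with the parentals, only the vg allele has switched, so vg is the middle locus and the order is c – vg – pr.
Crossovers in the vg–pr interval produce the single-crossover classes pr vg c and pr+ vg+ c+ (57 + 78 = 135) plus the double crossovers (4).
RF(vg–pr) = (135 + 4) / 1115 = 139/1115 = 0.1247 → 12.5 map units.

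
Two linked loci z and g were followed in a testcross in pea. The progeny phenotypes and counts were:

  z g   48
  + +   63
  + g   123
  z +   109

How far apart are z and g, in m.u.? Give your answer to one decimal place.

32.4 m.u.

The two most frequent classes, + g (123) and z + (109), are the parental types, so the F1 was + g / z +.
The recombinant classes are + + and z g: 63 + 48 = 111.
Recombination frequency = 111/343 = 0.3236 ≈ 32.4%, i.e. 32.4 m.u.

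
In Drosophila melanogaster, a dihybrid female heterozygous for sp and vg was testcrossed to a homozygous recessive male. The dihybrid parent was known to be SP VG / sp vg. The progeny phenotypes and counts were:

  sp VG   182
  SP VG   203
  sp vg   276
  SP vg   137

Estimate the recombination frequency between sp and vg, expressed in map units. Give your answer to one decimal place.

40.0 map units

The recombinant classes are SP vg and sp VG: 137 + 182 = 319.
Recombination frequency = 319/798 = 0.3997 ≈ 40.0%, i.e. 40.0 map units.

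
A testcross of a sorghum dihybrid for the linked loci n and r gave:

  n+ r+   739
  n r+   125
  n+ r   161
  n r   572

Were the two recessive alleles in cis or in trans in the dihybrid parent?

cis

The two most frequent classes are n+ r+ (739) and n r (572); these are the parental (non-recombinant) types.
So the F1 carried n+ r+ on one chromosome and n r on the other — the recessive alleles are on the same chromosome (cis / coupling).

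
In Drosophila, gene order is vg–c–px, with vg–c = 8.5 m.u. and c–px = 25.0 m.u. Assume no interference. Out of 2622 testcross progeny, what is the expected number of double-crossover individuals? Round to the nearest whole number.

56

Map distances give recombination frequencies of 0.085 and 0.250 for the two intervals.
With no interference, expected double-crossover frequency = 0.085 × 0.250 = 0.02125.
Expected number = 0.02125 × 2622 = 55.72 ≈ 56.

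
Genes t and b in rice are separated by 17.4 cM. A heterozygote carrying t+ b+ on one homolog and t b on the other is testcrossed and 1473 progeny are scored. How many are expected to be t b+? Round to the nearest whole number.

128

A map distance of 17.4 cM corresponds to a recombination frequency of 0.174.
The F1 is t+ b+ / t b, so t b+ is a recombinant gamete class with expected frequency r/2 = 0.174/2 = 0.0870.
Expected number = 0.0870 × 1473 = 128.15 ≈ 128.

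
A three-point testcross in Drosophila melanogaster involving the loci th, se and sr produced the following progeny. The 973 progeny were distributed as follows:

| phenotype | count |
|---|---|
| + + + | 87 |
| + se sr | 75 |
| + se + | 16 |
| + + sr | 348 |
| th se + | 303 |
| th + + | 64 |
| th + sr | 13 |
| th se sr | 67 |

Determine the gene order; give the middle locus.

th

The two most frequent reciprocal classes, th se + and + + sr, are the parental types, so the F1 was th se + / + + sr.
The two rarest classes, + se + and th + sr, are the double crossovers. Comparing them with the parentals, only the th allele has switched, so th is the middle locus and the order is se – th – sr.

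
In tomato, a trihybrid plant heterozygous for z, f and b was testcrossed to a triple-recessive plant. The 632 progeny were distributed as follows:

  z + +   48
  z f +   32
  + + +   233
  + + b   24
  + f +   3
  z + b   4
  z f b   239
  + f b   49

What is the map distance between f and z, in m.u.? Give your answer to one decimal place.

16.5 m.u.

The two most frequent reciprocal classes, + + + and z f b, are the parental types, so the F1 was + + + / z f b.
The two rarest classes, + f + and z + b, are the double crossovers. Comparing them with the parentals, only the f allele has switched, so f is the middle locus and the order is b – f – z.
Crossovers in the f–z interval produce the single-crossover classes z + + and + f b (48 + 49 = 97) plus the double crossovers (7).
RF(f–z) = (97 + 7) / 632 = 104/632 = 0.1646 → 16.5 m.u.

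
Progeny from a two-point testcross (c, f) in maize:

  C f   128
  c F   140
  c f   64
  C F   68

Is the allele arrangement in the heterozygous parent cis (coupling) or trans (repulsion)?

trans

The two most frequent classes are C f (128) and c F (140); these are the parental (non-recombinant) types.
So the F1 carried C f on one chromosome and c F on the other — the recessive alleles are on opposite chromosomes (trans / repulsion).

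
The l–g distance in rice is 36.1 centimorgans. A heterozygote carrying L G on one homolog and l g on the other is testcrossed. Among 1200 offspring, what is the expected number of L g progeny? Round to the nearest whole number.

A map distance of 36.1 centimorgans corresponds to a recombination frequency of 0.361.
The F1 is L G / l g, so L g is a recombinant gamete class with expected frequency r/2 = 0.361/2 = 0.1805.
Expected number = 0.1805 × 1200 = 216.60 ≈ 217.

217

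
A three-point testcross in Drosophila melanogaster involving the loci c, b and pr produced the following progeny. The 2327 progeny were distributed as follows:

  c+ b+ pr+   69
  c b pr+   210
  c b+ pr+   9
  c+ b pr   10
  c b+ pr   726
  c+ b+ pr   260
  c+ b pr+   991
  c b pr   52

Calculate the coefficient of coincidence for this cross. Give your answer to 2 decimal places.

0.65

The two most frequent reciprocal classes, c+ b pr+ and c b+ pr, are the parental types, so the F1 was c+ b pr+ / c b+ pr.
The two rarest classes, c+ b pr and c b+ pr+, are the double crossovers. Comparing them with the parentals, only the pr allele has switched, so pr is the middle locus and the order is b – pr – c.
b–pr: (121 + 19)/2327 = 0.0602; pr–c: (470 + 19)/2327 = 0.2101.
Expected DCO frequency = 0.0602 × 0.2101 ≈ 0.01265; observed = 19/2327 ≈ 0.00817.
Coefficient of coincidence = 0.00817/0.01265 ≈ 0.65.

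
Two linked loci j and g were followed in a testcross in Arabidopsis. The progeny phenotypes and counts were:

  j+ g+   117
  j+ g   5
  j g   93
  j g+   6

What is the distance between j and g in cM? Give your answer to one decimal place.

5.0 cM

The two most frequent classes, j+ g+ (117) and j g (93), are the parental types, so the F1 was j+ g+ / j g.
The recombinant classes are j+ g and j g+: 5 + 6 = 11.
Recombination frequency = 11/221 = 0.0498 ≈ 5.0%, i.e. 5.0 cM.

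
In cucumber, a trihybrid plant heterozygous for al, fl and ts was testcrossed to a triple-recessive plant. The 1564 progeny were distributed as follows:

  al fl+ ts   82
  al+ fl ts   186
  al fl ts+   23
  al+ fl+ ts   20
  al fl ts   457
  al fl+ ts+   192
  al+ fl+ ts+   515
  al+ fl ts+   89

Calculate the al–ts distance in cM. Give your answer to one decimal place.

The two most frequent reciprocal classes, al fl ts and al+ fl+ ts+, are the parental types, so the F1 was al fl ts / al+ fl+ ts+.
The two rarest classes, al fl ts+ and al+ fl+ ts, are the double crossovers. Comparing them with the parentals, only the ts allele has switched, so ts is the middle locus and the order is fl – ts – al.
Crossovers in the ts–al interval produce the single-crossover classes al+ fl ts and al fl+ ts+ (186 + 192 = 378) plus the double crossovers (43).
RF(ts–al) = (378 + 43) / 1564 = 421/1564 = 0.2692 → 26.9 cM.

26.9 cM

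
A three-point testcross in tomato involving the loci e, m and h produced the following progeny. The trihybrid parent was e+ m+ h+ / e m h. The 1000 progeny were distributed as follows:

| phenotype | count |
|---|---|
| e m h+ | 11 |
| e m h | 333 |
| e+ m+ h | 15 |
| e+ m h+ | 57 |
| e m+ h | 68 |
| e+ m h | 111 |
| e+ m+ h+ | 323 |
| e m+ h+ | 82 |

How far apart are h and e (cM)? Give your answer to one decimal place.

21.9 cM

The two rarest classes, e+ m+ h and e m h+, are the double crossovers. Comparing them with the parentals, only the h allele has switched, so h is the middle locus and the order is m – h – e.
Crossovers in the h–e interval produce the single-crossover classes e m+ h+ and e+ m h (82 + 111 = 193) plus the double crossovers (26).
RF(h–e) = (193 + 26) / 1000 = 219/1000 = 0.2190 → 21.9 cM.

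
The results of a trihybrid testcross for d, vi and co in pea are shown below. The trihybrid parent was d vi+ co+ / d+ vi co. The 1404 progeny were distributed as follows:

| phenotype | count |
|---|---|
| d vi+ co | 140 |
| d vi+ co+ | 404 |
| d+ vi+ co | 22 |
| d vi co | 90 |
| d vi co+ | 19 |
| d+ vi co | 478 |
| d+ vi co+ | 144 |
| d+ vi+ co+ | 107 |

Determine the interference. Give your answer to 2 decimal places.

The two rarest classes, d vi co+ and d+ vi+ co, are the double crossovers. Comparing them with the parentals, only the vi allele has switched, so vi is the middle locus and the order is co – vi – d.
co–vi: (284 + 41)/1404 = 0.2315; vi–d: (197 + 41)/1404 = 0.1695.
Expected DCO frequency = 0.2315 × 0.1695 ≈ 0.03924; observed = 41/1404 ≈ 0.02920.
Coefficient of coincidence = 0.02920/0.03924 ≈ 0.74; interference = 1 − 0.74 = 0.26.

0.26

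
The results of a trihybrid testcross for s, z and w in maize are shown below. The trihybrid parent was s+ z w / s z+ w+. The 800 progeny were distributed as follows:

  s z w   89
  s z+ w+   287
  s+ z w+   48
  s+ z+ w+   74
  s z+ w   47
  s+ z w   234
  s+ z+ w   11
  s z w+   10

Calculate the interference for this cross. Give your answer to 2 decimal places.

0.21

The two rarest classes, s+ z+ w and s z w+, are the double crossovers. Comparing them with the parentals, only the z allele has switched, so z is the middle locus and the order is w – z – s.
w–z: (95 + 21)/800 = 0.1450; z–s: (163 + 21)/800 = 0.2300.
Expected DCO frequency = 0.1450 × 0.2300 ≈ 0.03335; observed = 21/800 ≈ 0.02625.
Coefficient of coincidence = 0.02625/0.03335 ≈ 0.79; interference = 1 − 0.79 = 0.21.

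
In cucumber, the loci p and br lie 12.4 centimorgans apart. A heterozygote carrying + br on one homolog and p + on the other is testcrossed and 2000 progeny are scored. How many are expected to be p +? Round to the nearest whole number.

A map distance of 12.4 centimorgans corresponds to a recombination frequency of 0.124.
The F1 is + br / p +, so p + is a parental gamete class with expected frequency (1 − r)/2 = 0.876/2 = 0.4380.
Expected number = 0.4380 × 2000 = 876.00 ≈ 876.

876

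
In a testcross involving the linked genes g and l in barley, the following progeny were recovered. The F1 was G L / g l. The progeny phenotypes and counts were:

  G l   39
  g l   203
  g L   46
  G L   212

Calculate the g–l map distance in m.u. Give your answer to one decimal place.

The recombinant classes are G l and g L: 39 + 46 = 85.
Recombination frequency = 85/500 = 0.1700 ≈ 17.0%, i.e. 17.0 m.u.

17.0 m.u.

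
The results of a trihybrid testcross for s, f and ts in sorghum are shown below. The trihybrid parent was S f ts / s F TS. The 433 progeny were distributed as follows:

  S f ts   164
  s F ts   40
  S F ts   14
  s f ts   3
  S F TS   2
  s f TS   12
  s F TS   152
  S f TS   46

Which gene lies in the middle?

s

The two rarest classes, s f ts and S F TS, are the double crossovers. Comparing them with the parentals, only the s allele has switched, so s is the middle locus and the order is f – s – ts.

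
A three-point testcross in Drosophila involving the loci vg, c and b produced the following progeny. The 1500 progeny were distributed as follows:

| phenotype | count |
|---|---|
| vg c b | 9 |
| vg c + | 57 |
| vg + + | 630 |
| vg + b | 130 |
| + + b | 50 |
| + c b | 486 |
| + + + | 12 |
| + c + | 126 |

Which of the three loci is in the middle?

vg

The two most frequent reciprocal classes, vg + + and + c b, are the parental types, so the F1 was vg + + / + c b.
The two rarest classes, + + + and vg c b, are the double crossovers. Comparing them with the parentals, only the vg allele has switched, so vg is the middle locus and the order is c – vg – b.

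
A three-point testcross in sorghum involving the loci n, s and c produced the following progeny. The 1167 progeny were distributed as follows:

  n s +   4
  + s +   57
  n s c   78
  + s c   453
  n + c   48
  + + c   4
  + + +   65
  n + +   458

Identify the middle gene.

The two most frequent reciprocal classes, + s c and n + +, are the parental types, so the F1 was + s c / n + +.
The two rarest classes, + + c and n s +, are the double crossovers. Comparing them with the parentals, only the s allele has switched, so s is the middle locus and the order is n – s – c.

s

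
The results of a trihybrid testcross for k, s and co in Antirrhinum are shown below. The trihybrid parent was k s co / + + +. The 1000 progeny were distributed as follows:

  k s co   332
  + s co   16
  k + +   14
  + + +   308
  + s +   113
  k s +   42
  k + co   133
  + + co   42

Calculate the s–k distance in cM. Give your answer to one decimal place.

27.6 cM

The two rarest classes, + s co and k + +, are the double crossovers. Comparing them with the parentals, only the k allele has switched, so k is the middle locus and the order is co – k – s.
Crossovers in the k–s interval produce the single-crossover classes k + co and + s + (133 + 113 = 246) plus the double crossovers (30).
RF(k–s) = (246 + 30) / 1000 = 276/1000 = 0.2760 → 27.6 cM.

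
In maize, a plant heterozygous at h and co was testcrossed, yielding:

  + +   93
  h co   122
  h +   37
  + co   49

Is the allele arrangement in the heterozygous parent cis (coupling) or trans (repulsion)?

cis

The two most frequent classes are + + (93) and h co (122); these are the parental (non-recombinant) types.
So the F1 carried + + on one chromosome and h co on the other — the recessive alleles are on the same chromosome (cis / coupling).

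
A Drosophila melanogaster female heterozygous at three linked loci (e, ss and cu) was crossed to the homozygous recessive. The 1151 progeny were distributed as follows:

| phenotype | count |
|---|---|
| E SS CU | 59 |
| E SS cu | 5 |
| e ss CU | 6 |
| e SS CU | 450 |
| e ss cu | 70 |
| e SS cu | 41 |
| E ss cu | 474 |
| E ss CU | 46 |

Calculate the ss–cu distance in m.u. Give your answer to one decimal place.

The two most frequent reciprocal classes, e SS CU and E ss cu, are the parental types, so the F1 was e SS CU / E ss cu.
The two rarest classes, e ss CU and E SS cu, are the double crossovers. Comparing them with the parentals, only the ss allele has switched, so ss is the middle locus and the order is e – ss – cu.
Crossovers in the ss–cu interval produce the single-crossover classes e SS cu and E ss CU (41 + 46 = 87) plus the double crossovers (11).
RF(ss–cu) = (87 + 11) / 1151 = 98/1151 = 0.0851 → 8.5 m.u.

8.5 m.u.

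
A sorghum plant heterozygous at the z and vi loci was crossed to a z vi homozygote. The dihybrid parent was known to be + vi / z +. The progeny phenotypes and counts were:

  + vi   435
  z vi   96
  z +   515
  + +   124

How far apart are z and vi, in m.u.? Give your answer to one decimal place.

The recombinant classes are + + and z vi: 124 + 96 = 220.
Recombination frequency = 220/1170 = 0.1880 ≈ 18.8%, i.e. 18.8 m.u.

18.8 m.u.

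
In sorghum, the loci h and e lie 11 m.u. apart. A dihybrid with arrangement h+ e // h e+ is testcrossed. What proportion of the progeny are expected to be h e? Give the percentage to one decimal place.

5.5%

A map distance of 11 m.u. corresponds to a recombination frequency of 0.110.
The F1 is h+ e / h e+, so h e is a recombinant gamete class with expected frequency r/2 = 0.110/2 = 0.0550.
That is 0.0550 = 5.5% of the progeny.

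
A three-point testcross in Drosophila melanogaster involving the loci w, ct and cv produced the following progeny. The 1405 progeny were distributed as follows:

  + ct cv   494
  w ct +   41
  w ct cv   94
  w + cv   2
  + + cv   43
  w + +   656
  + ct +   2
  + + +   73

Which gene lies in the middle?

cv

The two most frequent reciprocal classes, w + + and + ct cv, are the parental types, so the F1 was w + + / + ct cv.
The two rarest classes, w + cv and + ct +, are the double crossovers. Comparing them with the parentals, only the cv allele has switched, so cv is the middle locus and the order is w – cv – ct.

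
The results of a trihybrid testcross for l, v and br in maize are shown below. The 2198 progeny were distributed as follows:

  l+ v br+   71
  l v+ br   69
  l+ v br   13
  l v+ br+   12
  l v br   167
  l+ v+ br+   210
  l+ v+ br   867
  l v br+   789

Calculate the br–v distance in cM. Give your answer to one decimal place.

The two most frequent reciprocal classes, l v br+ and l+ v+ br, are the parental types, so the F1 was l v br+ / l+ v+ br.
The two rarest classes, l v+ br+ and l+ v br, are the double crossovers. Comparing them with the parentals, only the v allele has switched, so v is the middle locus and the order is l – v – br.
Crossovers in the v–br interval produce the single-crossover classes l v br and l+ v+ br+ (167 + 210 = 377) plus the double crossovers (25).
RF(v–br) = (377 + 25) / 2198 = 402/2198 = 0.1829 → 18.3 cM.

18.3 cM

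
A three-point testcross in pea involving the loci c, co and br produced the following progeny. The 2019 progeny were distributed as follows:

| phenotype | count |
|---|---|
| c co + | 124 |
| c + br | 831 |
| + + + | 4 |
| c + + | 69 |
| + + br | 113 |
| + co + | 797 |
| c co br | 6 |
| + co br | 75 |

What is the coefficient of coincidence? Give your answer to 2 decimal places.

The two most frequent reciprocal classes, + co + and c + br, are the parental types, so the F1 was + co + / c + br.
The two rarest classes, + + + and c co br, are the double crossovers. Comparing them with the parentals, only the co allele has switched, so co is the middle locus and the order is c – co – br.
c–co: (237 + 10)/2019 = 0.1223; co–br: (144 + 10)/2019 = 0.0763.
Expected DCO frequency = 0.1223 × 0.0763 ≈ 0.00933; observed = 10/2019 ≈ 0.00495.
Coefficient of coincidence = 0.00495/0.00933 ≈ 0.53.

0.53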